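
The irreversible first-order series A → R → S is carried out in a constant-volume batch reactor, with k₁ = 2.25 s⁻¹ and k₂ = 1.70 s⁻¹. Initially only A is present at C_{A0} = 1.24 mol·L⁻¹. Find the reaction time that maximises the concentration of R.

0.510 s

For first-order series the maximum of C_R occurs at t_opt = ln(k₂/k₁)/(k₂−k₁).
= ln(1.70/2.25)/(1.70−2.25) = ln(0.7556)/-0.5500 = -0.2803/-0.5500 = 0.510 s.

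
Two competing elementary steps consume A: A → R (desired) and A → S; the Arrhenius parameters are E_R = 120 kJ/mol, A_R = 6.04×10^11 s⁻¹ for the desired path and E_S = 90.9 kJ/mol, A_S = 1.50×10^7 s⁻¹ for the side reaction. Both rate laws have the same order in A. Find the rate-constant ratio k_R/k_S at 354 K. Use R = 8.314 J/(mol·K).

k_R/k_S = (A_R/A_S)·exp[−(E_R−E_S)/(RT)] = (A_R/A_S)·exp[(E_S−E_R)/(RT)].
(E_S−E_R)/(RT) = (90.9−120)×10³/(8.314×354) = -29100/2943 = -9.887.
k_R/k_S = (6.04×10^11/1.50×10^7)·exp(-9.887) = 40267 × 5.081×10^-5 = 2.05.

2.05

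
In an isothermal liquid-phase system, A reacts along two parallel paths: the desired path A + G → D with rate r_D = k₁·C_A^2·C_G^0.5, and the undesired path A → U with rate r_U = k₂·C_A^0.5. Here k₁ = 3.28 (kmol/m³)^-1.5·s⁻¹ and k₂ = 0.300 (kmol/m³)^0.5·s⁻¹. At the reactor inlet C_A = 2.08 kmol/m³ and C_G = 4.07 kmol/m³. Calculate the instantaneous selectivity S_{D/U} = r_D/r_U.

66.2

S_{D/U} = r_D/r_U = (k₁·C_A^2·C_G^0.5)/(k₂·C_A^0.5) = (k₁/k₂)·C_A^1.5·C_G^0.5.
= (3.28×2.080^2×4.070^0.5) / (0.300×2.080^0.5) = 28.63/0.4327 = 66.2.
Since the desired path is higher order in A, keeping C_A high (PFR or concentrated feed) favours D.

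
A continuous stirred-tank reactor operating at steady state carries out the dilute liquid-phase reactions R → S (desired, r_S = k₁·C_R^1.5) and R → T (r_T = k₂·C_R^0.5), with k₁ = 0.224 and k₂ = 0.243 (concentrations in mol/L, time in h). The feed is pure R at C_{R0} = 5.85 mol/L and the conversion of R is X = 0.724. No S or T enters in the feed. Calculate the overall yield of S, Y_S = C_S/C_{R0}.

0.433

Exit C_R = C_{R0}(1−X) = 5.85×0.276 = 1.615 mol/L.
In a CSTR the entire volume is at exit conditions, so r_S = 0.224×1.615^1.5 = 0.4596 and r_T = 0.243×1.615^0.5 = 0.3088.
Fraction of consumed R going to S: r_S/(r_S+r_T) = 0.5981.
C_S = 0.5981·C_{R0}·X = 0.5981×5.85×0.724 = 2.53 mol/L; Y_S = C_S/C_{R0} = 0.433.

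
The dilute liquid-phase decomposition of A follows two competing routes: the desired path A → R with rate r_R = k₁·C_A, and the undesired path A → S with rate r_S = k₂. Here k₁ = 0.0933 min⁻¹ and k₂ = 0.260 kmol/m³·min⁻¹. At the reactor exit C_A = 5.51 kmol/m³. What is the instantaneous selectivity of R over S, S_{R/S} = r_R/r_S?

1.98

S_{R/S} = r_R/r_S = (k₁·C_A)/(k₂) = (k₁/k₂)·C_A.
= (0.0933×5.510) / (0.260) = 0.5141/0.2600 = 1.98.
Since the desired path is higher order in A, keeping C_A high (PFR or concentrated feed) favours R.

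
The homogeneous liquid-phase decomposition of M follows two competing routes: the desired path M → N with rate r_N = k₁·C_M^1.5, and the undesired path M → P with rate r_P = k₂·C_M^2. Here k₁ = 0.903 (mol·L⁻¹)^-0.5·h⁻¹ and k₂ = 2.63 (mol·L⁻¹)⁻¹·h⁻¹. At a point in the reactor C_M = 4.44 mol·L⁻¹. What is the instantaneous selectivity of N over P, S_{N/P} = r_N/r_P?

0.163

S_{N/P} = r_N/r_P = (k₁·C_M^1.5)/(k₂·C_M^2) = (k₁/k₂)·C_M^-0.5.
= (0.903×4.440^1.5) / (2.63×4.440^2) = 8.448/51.85 = 0.163.
The undesired path is higher order in M, so low C_M (CSTR or dilute feed) favours N.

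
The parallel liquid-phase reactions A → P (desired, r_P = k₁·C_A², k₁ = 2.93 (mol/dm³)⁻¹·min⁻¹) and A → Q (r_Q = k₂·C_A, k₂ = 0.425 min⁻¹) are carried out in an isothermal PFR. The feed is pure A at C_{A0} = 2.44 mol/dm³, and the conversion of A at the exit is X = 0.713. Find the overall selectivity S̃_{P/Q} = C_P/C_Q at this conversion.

C_A = C_{A0}(1−X) = 0.7003 mol/dm³.
Along a PFR/batch, dC_Q/dC_A = −r_Q/(r_P+r_Q) = −k₂/(k₂+k₁·C_A).
Integrating from C_{A0} to C_A: C_Q = (0.425/2.93)·ln[(0.425+2.93·2.44)/(0.425+2.93·0.700)] = 0.1451·ln(7.574/2.477) = 0.1621 mol/dm³.
Then C_P = (C_{A0}−C_A) − C_Q = 1.740 − 0.1621 = 1.578 mol/dm³.
S̃_{P/Q} = C_P/C_Q = 1.578/0.1621 = 9.73.

9.73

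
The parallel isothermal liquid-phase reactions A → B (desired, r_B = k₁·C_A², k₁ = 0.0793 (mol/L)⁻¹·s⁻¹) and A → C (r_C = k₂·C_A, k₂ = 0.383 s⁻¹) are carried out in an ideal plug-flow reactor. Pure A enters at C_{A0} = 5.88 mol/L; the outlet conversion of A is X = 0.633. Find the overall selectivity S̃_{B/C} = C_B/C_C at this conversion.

0.805

C_A = C_{A0}(1−X) = 2.158 mol/L.
Along a PFR/batch, dC_C/dC_A = −r_C/(r_B+r_C) = −k₂/(k₂+k₁·C_A).
Integrating from C_{A0} to C_A: C_C = (0.383/0.0793)·ln[(0.383+0.0793·5.88)/(0.383+0.0793·2.16)] = 4.830·ln(0.8493/0.5541) = 2.062 mol/L.
Then C_B = (C_{A0}−C_A) − C_C = 3.722 − 2.062 = 1.660 mol/L.
S̃_{B/C} = C_B/C_C = 1.660/2.062 = 0.805.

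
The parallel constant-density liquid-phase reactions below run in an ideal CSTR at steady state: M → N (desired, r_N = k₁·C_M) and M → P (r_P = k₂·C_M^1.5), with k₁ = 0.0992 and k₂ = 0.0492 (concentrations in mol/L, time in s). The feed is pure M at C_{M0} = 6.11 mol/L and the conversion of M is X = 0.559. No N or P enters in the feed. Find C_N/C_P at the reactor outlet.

Exit C_M = C_{M0}(1−X) = 6.11×0.441 = 2.695 mol/L.
In a CSTR the entire volume is at exit conditions, so r_N = 0.0992×2.695 = 0.2673 and r_P = 0.0492×2.695^1.5 = 0.2176.
Overall selectivity = C_N/C_P = r_Nτ/(r_Pτ) = r_N/r_P = 1.23.

1.23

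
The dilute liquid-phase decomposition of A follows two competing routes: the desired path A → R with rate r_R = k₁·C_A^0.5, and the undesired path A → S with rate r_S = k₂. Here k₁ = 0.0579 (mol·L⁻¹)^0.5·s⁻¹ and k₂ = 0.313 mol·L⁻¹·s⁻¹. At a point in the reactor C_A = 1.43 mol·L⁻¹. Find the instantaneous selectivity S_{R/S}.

0.221

S_{R/S} = r_R/r_S = (k₁·C_A^0.5)/(k₂) = (k₁/k₂)·C_A^0.5.
= (0.0579×1.430^0.5) / (0.313) = 0.06924/0.3130 = 0.221.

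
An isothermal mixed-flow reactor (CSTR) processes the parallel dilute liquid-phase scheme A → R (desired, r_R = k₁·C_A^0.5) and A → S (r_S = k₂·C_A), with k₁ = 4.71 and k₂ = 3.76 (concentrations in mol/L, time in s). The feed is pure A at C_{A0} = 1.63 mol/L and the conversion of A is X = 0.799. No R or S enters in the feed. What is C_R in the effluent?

0.894 mol/L

Exit C_A = C_{A0}(1−X) = 1.63×0.201 = 0.3276 mol/L.
In a CSTR the entire volume is at exit conditions, so r_R = 4.71×0.3276^0.5 = 2.696 and r_S = 3.76×0.3276 = 1.232.
Fraction of consumed A going to R: r_R/(r_R+r_S) = 0.6864.
C_R = 0.6864·C_{A0}·X = 0.6864×1.63×0.799 = 0.894 mol/L.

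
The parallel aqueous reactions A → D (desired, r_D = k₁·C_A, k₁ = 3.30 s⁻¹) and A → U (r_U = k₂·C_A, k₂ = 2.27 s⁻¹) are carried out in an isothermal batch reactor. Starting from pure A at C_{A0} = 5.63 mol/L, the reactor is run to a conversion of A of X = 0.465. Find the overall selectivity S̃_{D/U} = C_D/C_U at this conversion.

1.45

C_A = C_{A0}(1−X) = 3.012 mol/L.
Both paths are first order in A, so the instantaneous fraction to D is constant: dC_D/d(−C_A) = k₁/(k₁+k₂) = 0.5925.
C_D = 0.5925·(C_{A0}−C_A) = 0.5925×2.618 = 1.55 mol/L.
C_U = (C_{A0}−C_A)−C_D = 1.067 mol/L; S̃_{D/U} = 1.551/1.067 = 1.45.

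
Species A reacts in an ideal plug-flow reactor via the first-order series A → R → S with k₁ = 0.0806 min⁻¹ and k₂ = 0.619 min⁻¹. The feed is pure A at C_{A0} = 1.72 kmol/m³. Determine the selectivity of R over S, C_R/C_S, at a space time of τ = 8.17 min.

Solving the coupled first-order balances gives C_R(τ) = [k₁/(k₂−k₁)]·C_{A0}·(e^(−k₁τ) − e^(−k₂τ)).
e^(−k₁τ) = e^(−0.0806×8.17) = e^(−0.6585) = 0.5176; e^(−k₂τ) = e^(−5.057) = 0.006363.
C_R = 0.0806×1.72/(0.619−0.0806) × (0.5176−0.006363) = 0.2575×0.5113 = 0.1316 kmol/m³.
C_A = C_{A0}e^(−k₁τ) = 0.8903 kmol/m³, so C_S = C_{A0}−C_A−C_R = 0.6980 kmol/m³; C_R/C_S = 0.189.

0.189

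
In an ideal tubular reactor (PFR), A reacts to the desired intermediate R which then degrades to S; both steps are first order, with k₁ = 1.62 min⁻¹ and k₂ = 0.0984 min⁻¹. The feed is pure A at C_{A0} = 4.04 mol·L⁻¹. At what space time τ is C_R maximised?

1.84 min

The intermediate peaks when r₁ = r₂, i.e. k₁e^(−k₁τ) = k₂e^(−k₂τ), giving τ_opt = ln(k₂/k₁)/(k₂−k₁).
= ln(0.0984/1.62)/(0.0984−1.62) = ln(0.06074)/-1.522 = -2.801/-1.522 = 1.84 min.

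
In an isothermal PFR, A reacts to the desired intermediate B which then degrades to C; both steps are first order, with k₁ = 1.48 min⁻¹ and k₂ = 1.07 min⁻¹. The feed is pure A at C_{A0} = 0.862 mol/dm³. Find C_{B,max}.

Evaluating C_B at τ_opt = ln(k₂/k₁)/(k₂−k₁) gives C_{B,max}/C_{A0} = (k₁/k₂)^[k₂/(k₂−k₁)].
= (1.48/1.07)^(1.07/(1.07−1.48)) = (1.383)^(-2.610) = 0.4289.
C_{B,max} = 0.4289×0.862 = 0.370 mol/dm³.

0.370 mol/dm³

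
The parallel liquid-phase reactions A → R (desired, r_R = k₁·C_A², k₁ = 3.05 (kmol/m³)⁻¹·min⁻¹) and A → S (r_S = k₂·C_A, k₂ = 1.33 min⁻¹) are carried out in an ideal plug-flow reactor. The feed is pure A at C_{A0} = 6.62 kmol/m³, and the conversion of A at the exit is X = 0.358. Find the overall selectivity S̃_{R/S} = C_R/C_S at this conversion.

12.3

C_A = C_{A0}(1−X) = 4.250 kmol/m³.
Along a PFR/batch, dC_S/dC_A = −r_S/(r_R+r_S) = −k₂/(k₂+k₁·C_A).
Integrating from C_{A0} to C_A: C_S = (1.33/3.05)·ln[(1.33+3.05·6.62)/(1.33+3.05·4.25)] = 0.4361·ln(21.52/14.29) = 0.1785 kmol/m³.
Then C_R = (C_{A0}−C_A) − C_S = 2.370 − 0.1785 = 2.191 kmol/m³.
S̃_{R/S} = C_R/C_S = 2.191/0.1785 = 12.3.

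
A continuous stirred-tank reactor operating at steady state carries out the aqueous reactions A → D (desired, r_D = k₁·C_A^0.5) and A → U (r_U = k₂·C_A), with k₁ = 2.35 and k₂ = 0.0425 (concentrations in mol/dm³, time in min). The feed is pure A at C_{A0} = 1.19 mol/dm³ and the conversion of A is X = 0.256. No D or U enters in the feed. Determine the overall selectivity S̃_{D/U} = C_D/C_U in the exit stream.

58.8

Exit C_A = C_{A0}(1−X) = 1.19×0.744 = 0.8854 mol/dm³.
Rates in a CSTR are evaluated at the outlet concentration: r_D = 2.35×0.8854^0.5 = 2.211, r_U = 0.0425×0.8854 = 0.03763.
Overall selectivity = C_D/C_U = r_Dτ/(r_Uτ) = r_D/r_U = 58.8.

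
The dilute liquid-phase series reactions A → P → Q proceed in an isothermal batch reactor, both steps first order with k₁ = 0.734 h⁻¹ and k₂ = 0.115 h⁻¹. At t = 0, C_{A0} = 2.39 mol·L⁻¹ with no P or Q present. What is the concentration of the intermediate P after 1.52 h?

Solving the coupled first-order balances gives C_P(t) = [k₁/(k₂−k₁)]·C_{A0}·(e^(−k₁t) − e^(−k₂t)).
e^(−k₁t) = e^(−0.734×1.52) = e^(−1.116) = 0.3277; e^(−k₂t) = e^(−0.1748) = 0.8396.
C_P = 0.734×2.39/(0.115−0.734) × (0.3277−0.8396) = (-2.834)×(-0.5119) = 1.451 mol·L⁻¹.

1.45 mol·L⁻¹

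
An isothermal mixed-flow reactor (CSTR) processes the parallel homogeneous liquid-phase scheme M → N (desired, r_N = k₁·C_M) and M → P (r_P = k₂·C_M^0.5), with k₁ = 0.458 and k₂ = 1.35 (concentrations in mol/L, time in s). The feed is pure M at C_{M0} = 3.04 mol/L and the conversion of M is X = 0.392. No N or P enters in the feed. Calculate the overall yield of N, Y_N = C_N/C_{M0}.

Exit C_M = C_{M0}(1−X) = 3.04×0.608 = 1.848 mol/L.
In a CSTR the entire volume is at exit conditions, so r_N = 0.458×1.848 = 0.8465 and r_P = 1.35×1.848^0.5 = 1.835.
Fraction of consumed M going to N: r_N/(r_N+r_P) = 0.3156.
C_N = 0.3156·C_{M0}·X = 0.3156×3.04×0.392 = 0.376 mol/L; Y_N = C_N/C_{M0} = 0.124.

0.124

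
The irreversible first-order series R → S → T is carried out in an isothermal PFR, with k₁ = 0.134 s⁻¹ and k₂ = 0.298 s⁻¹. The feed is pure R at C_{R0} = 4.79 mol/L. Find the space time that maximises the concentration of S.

Setting dC_S/dτ = 0 gives τ_opt = ln(k₂/k₁)/(k₂−k₁).
= ln(0.298/0.134)/(0.298−0.134) = ln(2.224)/0.1640 = 0.7993/0.1640 = 4.87 s.

4.87 s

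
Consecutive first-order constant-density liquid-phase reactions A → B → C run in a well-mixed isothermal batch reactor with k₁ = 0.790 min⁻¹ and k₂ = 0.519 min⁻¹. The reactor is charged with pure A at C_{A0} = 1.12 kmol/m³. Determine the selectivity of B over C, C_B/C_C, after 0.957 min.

For first-order series with pure A initially, C_B(t) = k₁C_{A0}/(k₂−k₁)·(e^(−k₁t) − e^(−k₂t)).
e^(−k₁t) = e^(−0.790×0.957) = e^(−0.7560) = 0.4695; e^(−k₂t) = e^(−0.4967) = 0.6085.
C_B = 0.790×1.12/(0.519−0.790) × (0.4695−0.6085) = (-3.265)×(-0.1390) = 0.4539 kmol/m³.
C_A = C_{A0}e^(−k₁t) = 0.5259 kmol/m³, so C_C = C_{A0}−C_A−C_B = 0.1402 kmol/m³; C_B/C_C = 3.24.

3.24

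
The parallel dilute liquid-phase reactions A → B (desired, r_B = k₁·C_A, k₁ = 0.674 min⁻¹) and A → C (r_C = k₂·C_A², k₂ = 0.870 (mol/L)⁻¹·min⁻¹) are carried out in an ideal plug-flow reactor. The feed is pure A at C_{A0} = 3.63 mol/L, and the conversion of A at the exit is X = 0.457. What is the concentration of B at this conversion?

C_A = C_{A0}(1−X) = 1.971 mol/L.
Along a PFR/batch, dC_B/dC_A = −r_B/(r_B+r_C) = −k₁/(k₁+k₂·C_A).
Integrating from C_{A0} to C_A: C_B = (0.674/0.870)·ln[(0.674+0.870·3.63)/(0.674+0.870·1.97)] = 0.7747·ln(3.832/2.389) = 0.3661 mol/L.

0.366 mol/L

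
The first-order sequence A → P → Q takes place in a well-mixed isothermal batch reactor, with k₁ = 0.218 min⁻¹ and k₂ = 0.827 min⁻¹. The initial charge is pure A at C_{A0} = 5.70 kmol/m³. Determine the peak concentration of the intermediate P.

At the optimum, C_{P,max}/C_{A0} = (k₁/k₂)^[k₂/(k₂−k₁)].
= (0.218/0.827)^(0.827/(0.827−0.218)) = (0.2636)^(1.358) = 0.1636.
C_{P,max} = 0.1636×5.70 = 0.932 kmol/m³.

0.932 kmol/m³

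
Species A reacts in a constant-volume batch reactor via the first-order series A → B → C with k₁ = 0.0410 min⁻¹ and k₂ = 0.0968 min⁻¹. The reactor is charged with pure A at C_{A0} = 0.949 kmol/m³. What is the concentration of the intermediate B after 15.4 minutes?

0.214 kmol/m³

The intermediate concentration in a first-order A→B→C sequence is C_B = k₁C_{A0}(e^(−k₁t) − e^(−k₂t))/(k₂−k₁).
e^(−k₁t) = e^(−0.0410×15.4) = e^(−0.6314) = 0.5318; e^(−k₂t) = e^(−1.491) = 0.2252.
C_B = 0.0410×0.949/(0.0968−0.0410) × (0.5318−0.2252) = 0.6973×0.3066 = 0.2138 kmol/m³.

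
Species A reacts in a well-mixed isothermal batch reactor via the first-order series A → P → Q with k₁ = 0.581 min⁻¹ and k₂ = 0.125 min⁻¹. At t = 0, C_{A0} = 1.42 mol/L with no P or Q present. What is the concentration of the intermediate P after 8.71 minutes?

0.598 mol/L

The intermediate concentration in a first-order A→B→C sequence is C_P = k₁C_{A0}(e^(−k₁t) − e^(−k₂t))/(k₂−k₁).
e^(−k₁t) = e^(−0.581×8.71) = e^(−5.061) = 0.006342; e^(−k₂t) = e^(−1.089) = 0.3366.
C_P = 0.581×1.42/(0.125−0.581) × (0.006342−0.3366) = (-1.809)×(-0.3303) = 0.5976 mol/L.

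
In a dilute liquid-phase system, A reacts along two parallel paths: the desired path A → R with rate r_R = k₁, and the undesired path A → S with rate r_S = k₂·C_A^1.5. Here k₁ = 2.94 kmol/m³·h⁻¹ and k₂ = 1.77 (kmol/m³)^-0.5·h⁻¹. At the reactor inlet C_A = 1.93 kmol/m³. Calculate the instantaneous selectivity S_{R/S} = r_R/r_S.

S_{R/S} = r_R/r_S = (k₁)/(k₂·C_A^1.5) = (k₁/k₂)·C_A^-1.5.
= (2.94) / (1.77×1.930^1.5) = 2.940/4.746 = 0.619.

0.619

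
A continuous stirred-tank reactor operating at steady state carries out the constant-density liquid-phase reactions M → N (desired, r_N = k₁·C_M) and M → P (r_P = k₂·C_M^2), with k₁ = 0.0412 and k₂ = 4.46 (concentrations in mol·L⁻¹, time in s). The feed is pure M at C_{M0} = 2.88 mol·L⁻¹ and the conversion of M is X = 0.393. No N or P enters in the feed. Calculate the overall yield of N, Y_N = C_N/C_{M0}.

0.00207

Exit C_M = C_{M0}(1−X) = 2.88×0.607 = 1.748 mol·L⁻¹.
A CSTR operates uniformly at the exit composition, giving r_N = 0.07202 and r_P = 13.63 (each k·C_M^n at C_M = 1.748).
Fraction of consumed M going to N: r_N/(r_N+r_P) = 0.005256.
C_N = 0.005256·C_{M0}·X = 0.005256×2.88×0.393 = 0.00595 mol·L⁻¹; Y_N = C_N/C_{M0} = 0.00207.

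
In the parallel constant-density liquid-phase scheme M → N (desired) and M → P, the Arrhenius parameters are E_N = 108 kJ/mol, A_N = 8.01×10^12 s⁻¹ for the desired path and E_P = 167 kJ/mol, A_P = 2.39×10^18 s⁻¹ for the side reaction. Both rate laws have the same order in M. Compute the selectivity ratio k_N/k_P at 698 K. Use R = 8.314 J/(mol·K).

With equal orders, S_{N/P} = k_N/k_P = (A_N/A_P)·exp[(E_P−E_N)/(RT)].
(E_P−E_N)/(RT) = (167−108)×10³/(8.314×698) = 59000/5803 = 10.17.
k_N/k_P = (8.01×10^12/2.39×10^18)·exp(10.17) = 3.351×10^-6 × 26026 = 0.0872.
Since E_N < E_P, lowering the temperature improves selectivity toward N.

0.0872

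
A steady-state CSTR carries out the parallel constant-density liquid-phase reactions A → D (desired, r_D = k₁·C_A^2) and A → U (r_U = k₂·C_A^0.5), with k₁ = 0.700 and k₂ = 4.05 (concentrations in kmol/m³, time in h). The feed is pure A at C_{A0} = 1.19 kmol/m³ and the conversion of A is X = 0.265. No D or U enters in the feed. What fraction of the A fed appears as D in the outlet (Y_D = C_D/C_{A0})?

0.0328

Exit C_A = C_{A0}(1−X) = 1.19×0.735 = 0.8746 kmol/m³.
A CSTR operates uniformly at the exit composition, giving r_D = 0.5355 and r_U = 3.788 (each k·C_A^n at C_A = 0.8746).
Fraction of consumed A going to D: r_D/(r_D+r_U) = 0.1239.
C_D = 0.1239·C_{A0}·X = 0.1239×1.19×0.265 = 0.0391 kmol/m³; Y_D = C_D/C_{A0} = 0.0328.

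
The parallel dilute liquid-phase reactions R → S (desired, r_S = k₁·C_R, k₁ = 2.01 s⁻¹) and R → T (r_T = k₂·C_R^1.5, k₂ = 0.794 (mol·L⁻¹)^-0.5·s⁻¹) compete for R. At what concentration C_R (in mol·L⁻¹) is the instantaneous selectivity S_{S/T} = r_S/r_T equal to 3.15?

S_{S/T} = (k₁/k₂)·C_R^-0.5 ⇒ C_R = (S·k₂/k₁)^(-2).
= (3.15×0.794/2.01)^(-2) = (1.244)^(-2) = 0.646 mol·L⁻¹.

0.646 mol·L⁻¹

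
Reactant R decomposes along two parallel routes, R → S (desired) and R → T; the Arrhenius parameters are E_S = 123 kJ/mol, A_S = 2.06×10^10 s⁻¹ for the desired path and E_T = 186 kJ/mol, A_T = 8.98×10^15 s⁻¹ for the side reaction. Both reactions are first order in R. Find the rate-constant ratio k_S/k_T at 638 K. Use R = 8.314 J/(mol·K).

0.330

k_S/k_T = (A_S/A_T)·exp[−(E_S−E_T)/(RT)] = (A_S/A_T)·exp[(E_T−E_S)/(RT)].
(E_T−E_S)/(RT) = (186−123)×10³/(8.314×638) = 63000/5304 = 11.88.
k_S/k_T = (2.06×10^10/8.98×10^15)·exp(11.88) = 2.294×10^-6 × 1.439×10^5 = 0.330.
Since E_S < E_T, lowering the temperature improves selectivity toward S.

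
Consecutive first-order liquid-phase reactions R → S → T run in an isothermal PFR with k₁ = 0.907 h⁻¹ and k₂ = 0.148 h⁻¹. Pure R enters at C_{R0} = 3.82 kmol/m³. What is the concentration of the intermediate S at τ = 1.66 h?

2.56 kmol/m³

Solving the coupled first-order balances gives C_S(τ) = [k₁/(k₂−k₁)]·C_{R0}·(e^(−k₁τ) − e^(−k₂τ)).
e^(−k₁τ) = e^(−0.907×1.66) = e^(−1.506) = 0.2219; e^(−k₂τ) = e^(−0.2457) = 0.7822.
C_S = 0.907×3.82/(0.148−0.907) × (0.2219−0.7822) = (-4.565)×(-0.5603) = 2.558 kmol/m³.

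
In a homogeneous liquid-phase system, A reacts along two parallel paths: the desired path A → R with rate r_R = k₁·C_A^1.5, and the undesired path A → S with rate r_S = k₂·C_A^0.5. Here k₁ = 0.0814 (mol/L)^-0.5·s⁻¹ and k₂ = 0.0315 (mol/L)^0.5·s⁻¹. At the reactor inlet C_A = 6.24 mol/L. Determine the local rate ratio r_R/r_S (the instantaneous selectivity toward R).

S_{R/S} = r_R/r_S = (k₁·C_A^1.5)/(k₂·C_A^0.5) = (k₁/k₂)·C_A.
= (0.0814×6.240^1.5) / (0.0315×6.240^0.5) = 1.269/0.07869 = 16.1.
Since the desired path is higher order in A, keeping C_A high (PFR or concentrated feed) favours R.

16.1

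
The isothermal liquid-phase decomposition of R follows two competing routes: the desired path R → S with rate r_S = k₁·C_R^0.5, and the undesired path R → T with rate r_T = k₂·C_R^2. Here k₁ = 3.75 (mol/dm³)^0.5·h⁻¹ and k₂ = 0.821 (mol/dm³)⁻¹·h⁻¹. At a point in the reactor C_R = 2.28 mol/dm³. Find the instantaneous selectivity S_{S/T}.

1.33

S_{S/T} = r_S/r_T = (k₁·C_R^0.5)/(k₂·C_R^2) = (k₁/k₂)·C_R^-1.5.
= (3.75×2.280^0.5) / (0.821×2.280^2) = 5.662/4.268 = 1.33.
The undesired path is higher order in R, so low C_R (CSTR or dilute feed) favours S.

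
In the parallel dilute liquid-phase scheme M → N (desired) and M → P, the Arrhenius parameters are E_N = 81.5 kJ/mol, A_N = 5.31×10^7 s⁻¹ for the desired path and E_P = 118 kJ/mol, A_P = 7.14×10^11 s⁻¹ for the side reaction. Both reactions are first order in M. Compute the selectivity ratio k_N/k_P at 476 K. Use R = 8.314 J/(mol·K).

0.753

k_N/k_P = (A_N/A_P)·exp[−(E_N−E_P)/(RT)] = (A_N/A_P)·exp[(E_P−E_N)/(RT)].
(E_P−E_N)/(RT) = (118−81.5)×10³/(8.314×476) = 36500/3957 = 9.223.
k_N/k_P = (5.31×10^7/7.14×10^11)·exp(9.223) = 7.437×10^-5 × 10128 = 0.753.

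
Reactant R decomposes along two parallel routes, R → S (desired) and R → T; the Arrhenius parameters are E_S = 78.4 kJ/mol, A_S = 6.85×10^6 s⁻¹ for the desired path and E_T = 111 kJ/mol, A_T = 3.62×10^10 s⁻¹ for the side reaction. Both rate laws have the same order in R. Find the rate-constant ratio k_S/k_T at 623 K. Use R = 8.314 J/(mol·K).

With equal orders, S_{S/T} = k_S/k_T = (A_S/A_T)·exp[(E_T−E_S)/(RT)].
(E_T−E_S)/(RT) = (111−78.4)×10³/(8.314×623) = 32600/5180 = 6.294.
k_S/k_T = (6.85×10^6/3.62×10^10)·exp(6.294) = 1.892×10^-4 × 541.3 = 0.102.

0.102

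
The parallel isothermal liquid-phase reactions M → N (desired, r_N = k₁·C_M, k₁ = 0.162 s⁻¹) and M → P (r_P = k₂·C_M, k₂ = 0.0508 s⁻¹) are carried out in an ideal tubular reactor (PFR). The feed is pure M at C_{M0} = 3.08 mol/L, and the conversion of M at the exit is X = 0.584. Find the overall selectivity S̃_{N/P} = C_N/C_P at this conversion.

C_M = C_{M0}(1−X) = 1.281 mol/L.
Both paths are first order in M, so the instantaneous fraction to N is constant: dC_N/d(−C_M) = k₁/(k₁+k₂) = 0.7613.
C_N = 0.7613·(C_{M0}−C_M) = 0.7613×1.799 = 1.37 mol/L.
C_P = (C_{M0}−C_M)−C_N = 0.4294 mol/L; S̃_{N/P} = 1.369/0.4294 = 3.19.

3.19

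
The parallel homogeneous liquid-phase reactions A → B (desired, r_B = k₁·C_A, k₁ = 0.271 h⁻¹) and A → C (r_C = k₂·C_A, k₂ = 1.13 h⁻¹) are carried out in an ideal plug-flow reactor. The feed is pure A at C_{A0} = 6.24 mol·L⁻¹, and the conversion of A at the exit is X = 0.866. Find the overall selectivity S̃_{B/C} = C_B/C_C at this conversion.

0.240

C_A = C_{A0}(1−X) = 0.8362 mol·L⁻¹.
Both paths are first order in A, so the instantaneous fraction to B is constant: dC_B/d(−C_A) = k₁/(k₁+k₂) = 0.1934.
C_B = 0.1934·(C_{A0}−C_A) = 0.1934×5.404 = 1.05 mol·L⁻¹.
C_C = (C_{A0}−C_A)−C_B = 4.359 mol·L⁻¹; S̃_{B/C} = 1.045/4.359 = 0.240.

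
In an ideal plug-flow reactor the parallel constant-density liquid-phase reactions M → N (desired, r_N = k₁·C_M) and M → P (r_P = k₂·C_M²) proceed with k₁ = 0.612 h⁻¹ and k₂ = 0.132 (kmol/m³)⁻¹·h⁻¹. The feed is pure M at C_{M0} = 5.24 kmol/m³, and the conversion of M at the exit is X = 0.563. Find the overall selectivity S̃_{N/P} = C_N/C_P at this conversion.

1.26

C_M = C_{M0}(1−X) = 2.290 kmol/m³.
Along a PFR/batch, dC_N/dC_M = −r_N/(r_N+r_P) = −k₁/(k₁+k₂·C_M).
Integrating from C_{M0} to C_M: C_N = (0.612/0.132)·ln[(0.612+0.132·5.24)/(0.612+0.132·2.29)] = 4.636·ln(1.304/0.9143) = 1.645 kmol/m³.
C_P = (C_{M0}−C_M)−C_N = 1.305 kmol/m³; S̃_{N/P} = 1.645/1.305 = 1.26.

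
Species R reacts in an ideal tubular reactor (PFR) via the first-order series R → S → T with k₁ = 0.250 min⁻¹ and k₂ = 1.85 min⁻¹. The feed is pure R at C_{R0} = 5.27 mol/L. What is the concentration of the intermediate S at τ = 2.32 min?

For first-order series with pure R initially, C_S(τ) = k₁C_{R0}/(k₂−k₁)·(e^(−k₁τ) − e^(−k₂τ)).
e^(−k₁τ) = e^(−0.250×2.32) = e^(−0.5800) = 0.5599; e^(−k₂τ) = e^(−4.292) = 0.01368.
C_S = 0.250×5.27/(1.85−0.250) × (0.5599−0.01368) = 0.8234×0.5462 = 0.4498 mol/L.

0.450 mol/L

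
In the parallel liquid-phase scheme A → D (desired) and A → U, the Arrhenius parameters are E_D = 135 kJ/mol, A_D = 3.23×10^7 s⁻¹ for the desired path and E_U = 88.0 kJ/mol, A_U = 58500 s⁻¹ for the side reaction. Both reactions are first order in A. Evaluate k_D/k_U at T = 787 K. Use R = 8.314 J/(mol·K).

0.419

With equal orders, S_{D/U} = k_D/k_U = (A_D/A_U)·exp[(E_U−E_D)/(RT)].
(E_U−E_D)/(RT) = (88.0−135)×10³/(8.314×787) = -47000/6543 = -7.183.
k_D/k_U = (3.23×10^7/58500)·exp(-7.183) = 552.1 × 7.593×10^-4 = 0.419.
Since E_D > E_U, raising the temperature improves selectivity toward D.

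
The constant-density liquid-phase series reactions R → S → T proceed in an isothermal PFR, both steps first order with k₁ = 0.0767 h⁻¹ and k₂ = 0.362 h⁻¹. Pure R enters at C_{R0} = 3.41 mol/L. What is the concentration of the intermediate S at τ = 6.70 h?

0.467 mol/L

For first-order series with pure R initially, C_S(τ) = k₁C_{R0}/(k₂−k₁)·(e^(−k₁τ) − e^(−k₂τ)).
e^(−k₁τ) = e^(−0.0767×6.70) = e^(−0.5139) = 0.5982; e^(−k₂τ) = e^(−2.425) = 0.08844.
C_S = 0.0767×3.41/(0.362−0.0767) × (0.5982−0.08844) = 0.9167×0.5097 = 0.4673 mol/L.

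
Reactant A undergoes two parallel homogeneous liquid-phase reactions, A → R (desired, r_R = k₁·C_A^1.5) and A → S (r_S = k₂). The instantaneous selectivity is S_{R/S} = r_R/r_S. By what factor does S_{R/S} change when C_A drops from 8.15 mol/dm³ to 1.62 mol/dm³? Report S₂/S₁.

0.0886

S_{R/S} = (k₁/k₂)·C_A^1.5, so S₂/S₁ = (C_{A,2}/C_{A,1})^1.5.
= (1.62/8.15)^1.5 = (0.1988)^1.5 = 0.0886.
Selectivity toward R falls as C_A falls — high-concentration operation is favoured.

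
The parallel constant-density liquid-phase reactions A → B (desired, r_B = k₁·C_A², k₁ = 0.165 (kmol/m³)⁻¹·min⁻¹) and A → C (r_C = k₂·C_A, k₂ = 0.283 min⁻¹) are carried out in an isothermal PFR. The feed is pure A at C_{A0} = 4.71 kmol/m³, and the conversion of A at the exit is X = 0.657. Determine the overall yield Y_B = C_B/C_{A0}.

C_A = C_{A0}(1−X) = 1.616 kmol/m³.
Along a PFR/batch, dC_C/dC_A = −r_C/(r_B+r_C) = −k₂/(k₂+k₁·C_A).
Integrating from C_{A0} to C_A: C_C = (0.283/0.165)·ln[(0.283+0.165·4.71)/(0.283+0.165·1.62)] = 1.715·ln(1.060/0.5496) = 1.127 kmol/m³.
Then C_B = (C_{A0}−C_A) − C_C = 3.094 − 1.127 = 1.968 kmol/m³.
Y_B = C_B/C_{A0} = 1.968/4.71 = 0.418.

0.418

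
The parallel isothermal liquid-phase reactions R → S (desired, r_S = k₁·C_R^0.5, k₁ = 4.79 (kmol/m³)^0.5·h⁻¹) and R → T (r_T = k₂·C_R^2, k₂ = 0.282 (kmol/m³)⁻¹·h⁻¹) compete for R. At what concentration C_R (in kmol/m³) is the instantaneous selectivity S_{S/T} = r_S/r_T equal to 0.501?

S_{S/T} = (k₁/k₂)·C_R^-1.5 ⇒ C_R = (S·k₂/k₁)^(1/(-1.5)).
= (0.501×0.282/4.79)^(-0.6667) = (0.02950)^(-0.6667) = 10.5 kmol/m³.

10.5 kmol/m³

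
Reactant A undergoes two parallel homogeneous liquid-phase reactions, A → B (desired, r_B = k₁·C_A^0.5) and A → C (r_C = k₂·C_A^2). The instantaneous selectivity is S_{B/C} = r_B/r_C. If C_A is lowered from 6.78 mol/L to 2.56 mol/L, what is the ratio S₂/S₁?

4.31

S_{B/C} = (k₁/k₂)·C_A^-1.5, so S₂/S₁ = (C_{A,2}/C_{A,1})^-1.5.
= (2.56/6.78)^(-1.5) = (0.3776)^(-1.5) = 4.31.
Selectivity toward B rises as C_A falls — low-concentration operation is favoured.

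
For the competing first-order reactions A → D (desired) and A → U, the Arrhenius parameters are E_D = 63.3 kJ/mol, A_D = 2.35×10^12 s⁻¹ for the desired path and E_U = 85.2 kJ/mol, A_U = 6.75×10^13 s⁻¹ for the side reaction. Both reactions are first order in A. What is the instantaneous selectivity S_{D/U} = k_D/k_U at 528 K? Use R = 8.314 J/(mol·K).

Since both paths have the same order in A, the concentration cancels and S_{D/U} = k_D/k_U = (A_D/A_U)·exp[(E_U−E_D)/(RT)].
(E_U−E_D)/(RT) = (85.2−63.3)×10³/(8.314×528) = 21900/4390 = 4.989.
k_D/k_U = (2.35×10^12/6.75×10^13)·exp(4.989) = 0.03481 × 146.8 = 5.11.

5.11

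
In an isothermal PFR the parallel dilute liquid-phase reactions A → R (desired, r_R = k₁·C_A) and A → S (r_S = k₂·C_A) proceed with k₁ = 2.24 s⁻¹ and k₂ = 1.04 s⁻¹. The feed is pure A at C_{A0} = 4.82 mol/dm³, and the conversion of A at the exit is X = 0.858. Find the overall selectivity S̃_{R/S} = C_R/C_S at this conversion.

C_A = C_{A0}(1−X) = 0.6844 mol/dm³.
Both paths are first order in A, so the instantaneous fraction to R is constant: dC_R/d(−C_A) = k₁/(k₁+k₂) = 0.6829.
C_R = 0.6829·(C_{A0}−C_A) = 0.6829×4.136 = 2.82 mol/dm³.
C_S = (C_{A0}−C_A)−C_R = 1.311 mol/dm³; S̃_{R/S} = 2.824/1.311 = 2.15.

2.15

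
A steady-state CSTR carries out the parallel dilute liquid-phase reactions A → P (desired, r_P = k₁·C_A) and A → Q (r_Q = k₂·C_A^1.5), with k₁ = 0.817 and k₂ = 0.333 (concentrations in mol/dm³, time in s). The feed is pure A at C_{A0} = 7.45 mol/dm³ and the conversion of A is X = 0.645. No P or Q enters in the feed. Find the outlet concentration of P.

Exit C_A = C_{A0}(1−X) = 7.45×0.355 = 2.645 mol/dm³.
Rates in a CSTR are evaluated at the outlet concentration: r_P = 0.817×2.645 = 2.161, r_Q = 0.333×2.645^1.5 = 1.432.
Fraction of consumed A going to P: r_P/(r_P+r_Q) = 0.6014.
C_P = 0.6014·C_{A0}·X = 0.6014×7.45×0.645 = 2.89 mol/dm³.

2.89 mol/dm³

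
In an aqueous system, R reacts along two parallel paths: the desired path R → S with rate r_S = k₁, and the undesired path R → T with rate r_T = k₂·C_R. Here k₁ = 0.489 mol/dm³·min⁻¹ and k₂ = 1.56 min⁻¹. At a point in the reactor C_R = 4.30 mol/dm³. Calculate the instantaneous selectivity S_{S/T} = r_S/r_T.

0.0729

S_{S/T} = r_S/r_T = (k₁)/(k₂·C_R) = (k₁/k₂)·C_R⁻¹.
= (0.489) / (1.56×4.300) = 0.4890/6.708 = 0.0729.
The undesired path is higher order in R, so low C_R (CSTR or dilute feed) favours S.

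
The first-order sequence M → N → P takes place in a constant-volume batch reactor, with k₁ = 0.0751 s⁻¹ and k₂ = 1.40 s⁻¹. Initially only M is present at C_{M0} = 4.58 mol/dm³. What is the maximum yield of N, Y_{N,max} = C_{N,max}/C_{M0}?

Evaluating C_N at t_opt = ln(k₂/k₁)/(k₂−k₁) gives C_{N,max}/C_{M0} = (k₁/k₂)^[k₂/(k₂−k₁)].
= (0.0751/1.40)^(1.40/(1.40−0.0751)) = (0.05364)^(1.057) = 0.04545.

0.0454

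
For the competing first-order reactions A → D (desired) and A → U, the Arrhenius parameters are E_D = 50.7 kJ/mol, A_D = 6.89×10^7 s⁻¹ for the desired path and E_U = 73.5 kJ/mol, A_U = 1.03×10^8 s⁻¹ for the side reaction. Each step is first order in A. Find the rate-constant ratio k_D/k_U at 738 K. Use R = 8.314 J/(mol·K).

27.5

k_D/k_U = (A_D/A_U)·exp[−(E_D−E_U)/(RT)] = (A_D/A_U)·exp[(E_U−E_D)/(RT)].
(E_U−E_D)/(RT) = (73.5−50.7)×10³/(8.314×738) = 22800/6136 = 3.716.
k_D/k_U = (6.89×10^7/1.03×10^8)·exp(3.716) = 0.6689 × 41.10 = 27.5.
Since E_D < E_U, lowering the temperature improves selectivity toward D.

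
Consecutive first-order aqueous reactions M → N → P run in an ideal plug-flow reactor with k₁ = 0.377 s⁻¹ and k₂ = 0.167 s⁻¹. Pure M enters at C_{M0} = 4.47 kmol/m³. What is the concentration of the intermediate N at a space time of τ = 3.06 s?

Solving the coupled first-order balances gives C_N(τ) = [k₁/(k₂−k₁)]·C_{M0}·(e^(−k₁τ) − e^(−k₂τ)).
e^(−k₁τ) = e^(−0.377×3.06) = e^(−1.154) = 0.3155; e^(−k₂τ) = e^(−0.5110) = 0.5999.
C_N = 0.377×4.47/(0.167−0.377) × (0.3155−0.5999) = (-8.025)×(-0.2844) = 2.282 kmol/m³.

2.28 kmol/m³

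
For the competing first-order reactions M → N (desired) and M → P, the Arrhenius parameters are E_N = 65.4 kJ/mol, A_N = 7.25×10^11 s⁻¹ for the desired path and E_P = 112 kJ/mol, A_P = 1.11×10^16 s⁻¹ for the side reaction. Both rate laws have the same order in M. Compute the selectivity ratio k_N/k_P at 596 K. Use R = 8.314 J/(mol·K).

0.793

With equal orders, S_{N/P} = k_N/k_P = (A_N/A_P)·exp[(E_P−E_N)/(RT)].
(E_P−E_N)/(RT) = (112−65.4)×10³/(8.314×596) = 46600/4955 = 9.404.
k_N/k_P = (7.25×10^11/1.11×10^16)·exp(9.404) = 6.532×10^-5 × 12141 = 0.793.
Since E_N < E_P, lowering the temperature improves selectivity toward N.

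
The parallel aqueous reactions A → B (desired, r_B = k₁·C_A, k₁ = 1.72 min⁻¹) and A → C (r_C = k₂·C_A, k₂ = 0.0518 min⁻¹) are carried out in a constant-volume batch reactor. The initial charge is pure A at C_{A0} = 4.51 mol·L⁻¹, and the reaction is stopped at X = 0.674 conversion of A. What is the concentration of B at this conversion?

C_A = C_{A0}(1−X) = 1.470 mol·L⁻¹.
Both paths are first order in A, so the instantaneous fraction to B is constant: dC_B/d(−C_A) = k₁/(k₁+k₂) = 0.9708.
C_B = 0.9708·(C_{A0}−C_A) = 0.9708×3.040 = 2.95 mol·L⁻¹.

2.95 mol·L⁻¹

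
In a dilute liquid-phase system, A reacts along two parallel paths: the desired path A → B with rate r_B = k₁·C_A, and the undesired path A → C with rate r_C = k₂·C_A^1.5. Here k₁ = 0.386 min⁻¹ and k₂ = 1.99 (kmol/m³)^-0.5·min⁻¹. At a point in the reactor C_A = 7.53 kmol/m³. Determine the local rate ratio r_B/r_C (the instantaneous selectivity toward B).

0.0707

S_{B/C} = r_B/r_C = (k₁·C_A)/(k₂·C_A^1.5) = (k₁/k₂)·C_A^-0.5.
= (0.386×7.530) / (1.99×7.530^1.5) = 2.907/41.12 = 0.0707.
The undesired path is higher order in A, so low C_A (CSTR or dilute feed) favours B.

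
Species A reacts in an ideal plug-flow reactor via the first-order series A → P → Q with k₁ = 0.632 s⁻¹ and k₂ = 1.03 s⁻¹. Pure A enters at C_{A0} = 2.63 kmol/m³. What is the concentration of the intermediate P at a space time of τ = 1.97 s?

For first-order series with pure A initially, C_P(τ) = k₁C_{A0}/(k₂−k₁)·(e^(−k₁τ) − e^(−k₂τ)).
e^(−k₁τ) = e^(−0.632×1.97) = e^(−1.245) = 0.2879; e^(−k₂τ) = e^(−2.029) = 0.1315.
C_P = 0.632×2.63/(1.03−0.632) × (0.2879−0.1315) = 4.176×0.1565 = 0.6535 kmol/m³.

0.653 kmol/m³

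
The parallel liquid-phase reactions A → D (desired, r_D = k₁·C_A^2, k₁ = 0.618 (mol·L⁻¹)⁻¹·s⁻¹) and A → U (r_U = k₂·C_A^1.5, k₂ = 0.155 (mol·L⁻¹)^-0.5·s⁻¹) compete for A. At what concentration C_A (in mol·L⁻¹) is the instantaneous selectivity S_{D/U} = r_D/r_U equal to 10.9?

S_{D/U} = (k₁/k₂)·C_A^0.5 ⇒ C_A = (S·k₂/k₁)^(2).
= (10.9×0.155/0.618)^(2) = (2.734)^(2) = 7.47 mol·L⁻¹.

7.47 mol·L⁻¹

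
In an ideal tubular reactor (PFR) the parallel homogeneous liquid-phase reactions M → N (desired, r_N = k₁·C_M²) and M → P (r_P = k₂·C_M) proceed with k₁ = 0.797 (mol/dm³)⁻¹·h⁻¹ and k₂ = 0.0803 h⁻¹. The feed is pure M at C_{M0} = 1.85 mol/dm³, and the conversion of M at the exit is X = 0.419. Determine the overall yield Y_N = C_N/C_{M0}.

0.391

C_M = C_{M0}(1−X) = 1.075 mol/dm³.
Along a PFR/batch, dC_P/dC_M = −r_P/(r_N+r_P) = −k₂/(k₂+k₁·C_M).
Integrating from C_{M0} to C_M: C_P = (0.0803/0.797)·ln[(0.0803+0.797·1.85)/(0.0803+0.797·1.07)] = 0.1008·ln(1.555/0.9370) = 0.05102 mol/dm³.
Then C_N = (C_{M0}−C_M) − C_P = 0.7752 − 0.05102 = 0.7241 mol/dm³.
Y_N = C_N/C_{M0} = 0.7241/1.85 = 0.391.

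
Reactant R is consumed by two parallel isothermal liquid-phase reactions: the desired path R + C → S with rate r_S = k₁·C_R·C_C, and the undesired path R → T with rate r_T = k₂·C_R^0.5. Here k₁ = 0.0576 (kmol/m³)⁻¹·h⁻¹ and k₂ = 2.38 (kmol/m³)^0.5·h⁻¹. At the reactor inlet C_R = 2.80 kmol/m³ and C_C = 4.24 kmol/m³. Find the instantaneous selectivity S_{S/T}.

0.172

S_{S/T} = r_S/r_T = (k₁·C_R·C_C)/(k₂·C_R^0.5) = (k₁/k₂)·C_R^0.5·C_C.
= (0.0576×2.800×4.240) / (2.38×2.800^0.5) = 0.6838/3.983 = 0.172.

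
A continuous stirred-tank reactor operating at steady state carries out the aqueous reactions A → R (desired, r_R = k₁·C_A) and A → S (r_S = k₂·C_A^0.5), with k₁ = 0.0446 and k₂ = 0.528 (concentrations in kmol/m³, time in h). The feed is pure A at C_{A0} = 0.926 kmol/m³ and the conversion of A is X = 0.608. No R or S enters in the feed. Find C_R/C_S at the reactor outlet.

0.0509

Exit C_A = C_{A0}(1−X) = 0.926×0.392 = 0.3630 kmol/m³.
In a CSTR the entire volume is at exit conditions, so r_R = 0.0446×0.3630 = 0.01619 and r_S = 0.528×0.3630^0.5 = 0.3181.
Overall selectivity = C_R/C_S = r_Rτ/(r_Sτ) = r_R/r_S = 0.0509.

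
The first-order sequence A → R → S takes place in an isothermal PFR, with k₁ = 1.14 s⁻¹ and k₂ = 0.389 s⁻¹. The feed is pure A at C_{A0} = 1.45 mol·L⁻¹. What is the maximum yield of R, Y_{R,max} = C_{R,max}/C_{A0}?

Evaluating C_R at τ_opt = ln(k₂/k₁)/(k₂−k₁) gives C_{R,max}/C_{A0} = (k₁/k₂)^[k₂/(k₂−k₁)].
= (1.14/0.389)^(0.389/(0.389−1.14)) = (2.931)^(-0.5180) = 0.5730.

0.573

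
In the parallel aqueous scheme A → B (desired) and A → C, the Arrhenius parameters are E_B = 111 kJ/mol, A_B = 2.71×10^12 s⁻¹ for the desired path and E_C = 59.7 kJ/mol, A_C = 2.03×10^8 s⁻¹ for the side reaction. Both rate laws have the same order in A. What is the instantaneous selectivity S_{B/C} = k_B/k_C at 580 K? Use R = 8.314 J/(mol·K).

k_B/k_C = (A_B/A_C)·exp[−(E_B−E_C)/(RT)] = (A_B/A_C)·exp[(E_C−E_B)/(RT)].
(E_C−E_B)/(RT) = (59.7−111)×10³/(8.314×580) = -51300/4822 = -10.64.
k_B/k_C = (2.71×10^12/2.03×10^8)·exp(-10.64) = 13350 × 2.398×10^-5 = 0.320.

0.320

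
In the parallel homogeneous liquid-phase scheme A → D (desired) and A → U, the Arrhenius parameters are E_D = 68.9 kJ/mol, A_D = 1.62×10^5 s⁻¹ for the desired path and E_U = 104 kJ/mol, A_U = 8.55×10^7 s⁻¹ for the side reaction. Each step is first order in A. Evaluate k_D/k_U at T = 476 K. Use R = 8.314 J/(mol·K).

Since both paths have the same order in A, the concentration cancels and S_{D/U} = k_D/k_U = (A_D/A_U)·exp[(E_U−E_D)/(RT)].
(E_U−E_D)/(RT) = (104−68.9)×10³/(8.314×476) = 35100/3957 = 8.869.
k_D/k_U = (1.62×10^5/8.55×10^7)·exp(8.869) = 0.001895 × 7110 = 13.5.
Since E_D < E_U, lowering the temperature improves selectivity toward D.

13.5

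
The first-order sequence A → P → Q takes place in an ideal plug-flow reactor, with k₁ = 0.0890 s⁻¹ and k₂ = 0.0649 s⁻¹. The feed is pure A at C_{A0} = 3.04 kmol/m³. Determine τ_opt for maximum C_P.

13.1 s

For first-order series the maximum of C_P occurs at τ_opt = ln(k₂/k₁)/(k₂−k₁).
= ln(0.0649/0.0890)/(0.0649−0.0890) = ln(0.7292)/-0.02410 = -0.3158/-0.02410 = 13.1 s.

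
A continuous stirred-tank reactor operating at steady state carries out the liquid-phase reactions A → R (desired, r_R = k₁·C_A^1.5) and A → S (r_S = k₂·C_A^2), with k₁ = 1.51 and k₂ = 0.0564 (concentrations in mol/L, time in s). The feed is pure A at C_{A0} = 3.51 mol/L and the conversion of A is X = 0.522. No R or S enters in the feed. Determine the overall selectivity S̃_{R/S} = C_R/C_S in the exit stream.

20.7

Exit C_A = C_{A0}(1−X) = 3.51×0.478 = 1.678 mol/L.
In a CSTR the entire volume is at exit conditions, so r_R = 1.51×1.678^1.5 = 3.282 and r_S = 0.0564×1.678^2 = 0.1588.
Overall selectivity = C_R/C_S = r_Rτ/(r_Sτ) = r_R/r_S = 20.7.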